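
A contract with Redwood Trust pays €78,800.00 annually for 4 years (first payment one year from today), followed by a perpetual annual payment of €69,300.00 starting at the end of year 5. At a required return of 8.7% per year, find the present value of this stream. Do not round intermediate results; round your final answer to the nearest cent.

€827532.82

PV of 4-year annuity: €78,800.00 × [1 − (1+0.087)^−4] / 0.087 = 256980.07047
Perpetuity value at year 4: €69,300.00 / 0.087 = 796551.72414
PV of perpetuity: 796551.72414 / (1+0.087)^4 = 570552.75353
Total PV = 256980.07047 + 570552.75353 = 827532.82400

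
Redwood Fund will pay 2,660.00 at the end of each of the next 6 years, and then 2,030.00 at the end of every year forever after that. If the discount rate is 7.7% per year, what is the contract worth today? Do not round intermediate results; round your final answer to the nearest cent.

29302.75

PV of 6-year annuity: 2,660.00 × [1 − (1+0.077)^−6] / 0.077 = 12409.57965
Perpetuity value at year 6: 2,030.00 / 0.077 = 26363.63636
PV of perpetuity: 26363.63636 / (1+0.077)^6 = 16893.16768
Total PV = 12409.57965 + 16893.16768 = 29302.74733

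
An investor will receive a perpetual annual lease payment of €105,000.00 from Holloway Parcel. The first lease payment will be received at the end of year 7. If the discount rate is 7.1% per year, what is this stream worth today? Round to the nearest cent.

€979927.91

Value at end of year 6: C / r = €105,000.00 / 0.071 = €1,478,873.2394
Discount to today: PV = €1,478,873.2394 / (1 + 0.071)^6 = €1,478,873.2394 / 1.509165 = €979,927.91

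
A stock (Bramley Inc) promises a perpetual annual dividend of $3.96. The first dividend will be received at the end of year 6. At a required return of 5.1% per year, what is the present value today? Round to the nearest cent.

$60.55

Value at end of year 5: C / r = $3.96 / 0.051 = $77.6471
Discount to today: PV = $77.6471 / (1 + 0.051)^5 = $77.6471 / 1.282371 = $60.55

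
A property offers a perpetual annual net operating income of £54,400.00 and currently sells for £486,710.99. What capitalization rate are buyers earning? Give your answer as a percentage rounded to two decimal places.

P = C/r ⇒ r = C/P = £54,400.00/£486,710.99 = 0.111771

11.18%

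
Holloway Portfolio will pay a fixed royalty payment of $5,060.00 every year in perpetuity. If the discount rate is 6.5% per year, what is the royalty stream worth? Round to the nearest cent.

Level perpetuity: PV = C / r = $5,060.00 / 0.065 = $77,846.15

$77846.15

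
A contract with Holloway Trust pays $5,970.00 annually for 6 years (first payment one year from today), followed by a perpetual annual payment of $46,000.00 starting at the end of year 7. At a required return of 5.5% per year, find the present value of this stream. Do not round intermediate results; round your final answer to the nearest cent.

$636392.56

PV of 6-year annuity: $5,970.00 × [1 − (1+0.055)^−6] / 0.055 = 29823.31594
Perpetuity value at year 6: $46,000.00 / 0.055 = 836363.63636
PV of perpetuity: 836363.63636 / (1+0.055)^6 = 606569.24217
Total PV = 29823.31594 + 606569.24217 = 636392.55811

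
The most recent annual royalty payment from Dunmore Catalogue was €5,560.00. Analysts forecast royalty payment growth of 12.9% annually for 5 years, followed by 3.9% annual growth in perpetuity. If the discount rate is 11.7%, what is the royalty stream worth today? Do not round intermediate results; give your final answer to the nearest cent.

D_1 = 6277.24000
D_2 = 7087.00396
D_3 = 8001.22747
D_4 = 9033.38581
D_5 = 10198.69258
Terminal value at year 5: TV = D_5×(1+g_2)/(r−g_2) = 10596.44160/0.078 = 135851.81533
P_0 = D_1/(1+r)^1 + D_2/(1+r)^2 + D_3/(1+r)^3 + D_4/(1+r)^4 + D_5/(1+r)^5 + TV/(1+r)^5
    = 5619.73142 + 5680.10455 + 5741.12626 + 5802.80353 + 5865.14341 + 78126.71799 = 106835.62716

€106835.63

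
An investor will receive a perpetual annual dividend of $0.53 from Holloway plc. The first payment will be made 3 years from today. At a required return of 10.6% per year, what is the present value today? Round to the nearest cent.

$4.09

Value at end of year 2: C / r = $0.53 / 0.106 = $5.0000
Discount to today: PV = $5.0000 / (1 + 0.106)^2 = $5.0000 / 1.223236 = $4.09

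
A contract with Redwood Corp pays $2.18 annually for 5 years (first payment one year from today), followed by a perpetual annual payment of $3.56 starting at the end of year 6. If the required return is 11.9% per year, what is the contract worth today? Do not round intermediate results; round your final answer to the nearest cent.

PV of 5-year annuity: $2.18 × [1 − (1+0.119)^−5] / 0.119 = 7.87792
Perpetuity value at year 5: $3.56 / 0.119 = 29.91597
PV of perpetuity: 29.91597 / (1+0.119)^5 = 17.05111
Total PV = 7.87792 + 17.05111 = 24.92903

$24.93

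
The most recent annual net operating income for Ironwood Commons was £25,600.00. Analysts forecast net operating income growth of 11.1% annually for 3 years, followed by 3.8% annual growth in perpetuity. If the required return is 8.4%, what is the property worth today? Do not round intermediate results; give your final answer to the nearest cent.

£702608.74

D_1 = 28441.60000
D_2 = 31598.61760
D_3 = 35106.06415
Terminal value at year 3: TV = D_3×(1+g_2)/(r−g_2) = 36440.09459/0.046 = 792175.96938
P_0 = D_1/(1+r)^1 + D_2/(1+r)^2 + D_3/(1+r)^3 + TV/(1+r)^3
    = 26237.63838 + 26891.15889 + 27560.95713 + 621918.98909 = 702608.74349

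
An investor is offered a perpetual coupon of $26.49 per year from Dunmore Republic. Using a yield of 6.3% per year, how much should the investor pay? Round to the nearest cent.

Level perpetuity: PV = C / r = $26.49 / 0.063 = $420.48

$420.48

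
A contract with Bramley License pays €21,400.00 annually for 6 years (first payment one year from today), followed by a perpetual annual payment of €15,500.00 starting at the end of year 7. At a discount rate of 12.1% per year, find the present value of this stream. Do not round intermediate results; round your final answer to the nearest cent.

PV of 6-year annuity: €21,400.00 × [1 − (1+0.121)^−6] / 0.121 = 87735.49233
Perpetuity value at year 6: €15,500.00 / 0.121 = 128099.17355
PV of perpetuity: 128099.17355 / (1+0.121)^6 = 64552.43845
Total PV = 87735.49233 + 64552.43845 = 152287.93079

€152287.93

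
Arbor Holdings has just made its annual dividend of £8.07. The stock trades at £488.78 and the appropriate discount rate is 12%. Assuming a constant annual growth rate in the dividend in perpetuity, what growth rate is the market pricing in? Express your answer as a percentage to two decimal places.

P = D₀(1+g)/(r−g) ⇒ P(r−g) = D₀(1+g) ⇒ g(P+D₀) = P·r − D₀
g = (P·r − D₀)/(P + D₀) = (£488.78×0.12 − £8.07) / (£488.78 + £8.07) = 0.101809

10.18%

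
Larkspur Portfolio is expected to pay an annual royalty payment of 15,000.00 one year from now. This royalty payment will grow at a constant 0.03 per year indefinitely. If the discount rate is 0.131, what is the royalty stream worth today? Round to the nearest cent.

Growing perpetuity: P = D₁ / (r − g) = 15,000.0000 / (0.131 − 0.03) = 148,514.85

148514.85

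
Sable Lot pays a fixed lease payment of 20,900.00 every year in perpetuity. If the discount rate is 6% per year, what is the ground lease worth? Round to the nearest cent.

348333.33

Level perpetuity: PV = C / r = 20,900.00 / 0.06 = 348,333.33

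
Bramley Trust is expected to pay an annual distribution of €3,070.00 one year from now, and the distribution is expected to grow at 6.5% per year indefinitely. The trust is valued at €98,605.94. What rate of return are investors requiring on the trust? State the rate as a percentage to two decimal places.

9.61%

P = D₁/(r − g) ⇒ r = D₁/P + g = €3,070.0000/€98,605.94 + 0.065 = 0.031134 + 0.065 = 0.096134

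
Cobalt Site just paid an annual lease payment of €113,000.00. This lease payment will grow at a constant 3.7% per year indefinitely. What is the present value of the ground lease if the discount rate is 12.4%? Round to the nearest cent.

D₁ = D₀ × (1 + g) = €113,000.00 × 1.037 = €117,181.0000
Growing perpetuity: P = D₁ / (r − g) = €117,181.0000 / (0.124 − 0.037) = €1,346,908.05

€1346908.05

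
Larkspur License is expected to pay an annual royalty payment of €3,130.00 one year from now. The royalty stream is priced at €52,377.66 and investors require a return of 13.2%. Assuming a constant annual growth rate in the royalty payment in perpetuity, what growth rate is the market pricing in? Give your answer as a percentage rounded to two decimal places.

P = D₁/(r−g) ⇒ g = r − D₁/P = 0.132 − €3,130.00/€52,377.66 = 0.072242

7.22%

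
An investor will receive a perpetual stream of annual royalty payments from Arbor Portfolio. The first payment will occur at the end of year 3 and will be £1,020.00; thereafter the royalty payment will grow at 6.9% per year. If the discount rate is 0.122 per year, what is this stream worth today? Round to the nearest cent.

£15287.57

Value at end of year 2: C₁ / (r − g) = £1,020.00 / (0.122 − 0.069) = £19,245.2830
Discount to today: PV = £19,245.2830 / (1 + 0.122)^2 = £19,245.2830 / 1.258884 = £15,287.57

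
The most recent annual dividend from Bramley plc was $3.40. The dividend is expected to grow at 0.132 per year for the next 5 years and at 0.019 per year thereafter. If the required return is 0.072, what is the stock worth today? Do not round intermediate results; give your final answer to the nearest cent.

$105.91

D_1 = 3.84880
D_2 = 4.35684
D_3 = 4.93194
D_4 = 5.58296
D_5 = 6.31991
Terminal value at year 5: TV = D_5×(1+g_2)/(r−g_2) = 6.43999/0.053 = 121.50926
P_0 = D_1/(1+r)^1 + D_2/(1+r)^2 + D_3/(1+r)^3 + D_4/(1+r)^4 + D_5/(1+r)^5 + TV/(1+r)^5
    = 3.59030 + 3.79125 + 4.00344 + 4.22752 + 4.46413 + 85.82927 = 105.90592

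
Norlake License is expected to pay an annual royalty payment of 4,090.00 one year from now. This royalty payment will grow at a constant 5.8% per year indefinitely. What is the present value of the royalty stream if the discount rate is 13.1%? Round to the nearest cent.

56027.40

Growing perpetuity: P = D₁ / (r − g) = 4,090.0000 / (0.131 − 0.058) = 56,027.40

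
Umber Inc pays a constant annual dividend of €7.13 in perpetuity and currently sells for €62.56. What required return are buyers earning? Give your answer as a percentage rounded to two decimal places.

P = C/r ⇒ r = C/P = €7.13/€62.56 = 0.113971

11.40%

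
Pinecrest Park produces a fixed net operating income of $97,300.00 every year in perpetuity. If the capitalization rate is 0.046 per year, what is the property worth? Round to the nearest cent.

$2115217.39

Level perpetuity: PV = C / r = $97,300.00 / 0.046 = $2,115,217.39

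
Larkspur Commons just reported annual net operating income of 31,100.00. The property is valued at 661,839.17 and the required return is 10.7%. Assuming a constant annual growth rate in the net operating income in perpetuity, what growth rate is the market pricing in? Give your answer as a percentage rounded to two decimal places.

P = D₀(1+g)/(r−g) ⇒ P(r−g) = D₀(1+g) ⇒ g(P+D₀) = P·r − D₀
g = (P·r − D₀)/(P + D₀) = (661,839.17×0.107 − 31,100.00) / (661,839.17 + 31,100.00) = 0.057316

5.73%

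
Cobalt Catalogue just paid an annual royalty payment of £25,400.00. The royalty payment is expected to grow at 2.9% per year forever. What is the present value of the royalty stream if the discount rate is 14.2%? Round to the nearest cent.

D₁ = D₀ × (1 + g) = £25,400.00 × 1.029 = £26,136.6000
Growing perpetuity: P = D₁ / (r − g) = £26,136.6000 / (0.142 − 0.029) = £231,297.35

£231297.35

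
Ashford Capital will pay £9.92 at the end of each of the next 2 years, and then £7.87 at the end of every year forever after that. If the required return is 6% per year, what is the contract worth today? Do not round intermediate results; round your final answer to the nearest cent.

PV of 2-year annuity: £9.92 × [1 − (1+0.06)^−2] / 0.06 = 18.18726
Perpetuity value at year 2: £7.87 / 0.06 = 131.16667
PV of perpetuity: 131.16667 / (1+0.06)^2 = 116.73787
Total PV = 18.18726 + 116.73787 = 134.92512

£134.93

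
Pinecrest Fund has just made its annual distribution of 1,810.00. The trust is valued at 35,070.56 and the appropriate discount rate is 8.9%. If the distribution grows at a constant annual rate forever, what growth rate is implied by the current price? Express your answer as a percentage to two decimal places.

P = D₀(1+g)/(r−g) ⇒ P(r−g) = D₀(1+g) ⇒ g(P+D₀) = P·r − D₀
g = (P·r − D₀)/(P + D₀) = (35,070.56×0.089 − 1,810.00) / (35,070.56 + 1,810.00) = 0.035555

3.56%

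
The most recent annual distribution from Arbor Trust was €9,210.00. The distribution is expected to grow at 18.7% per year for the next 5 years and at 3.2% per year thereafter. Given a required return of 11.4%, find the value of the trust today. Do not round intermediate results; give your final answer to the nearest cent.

€215137.49

D_1 = 10932.27000
D_2 = 12976.60449
D_3 = 15403.22953
D_4 = 18283.63345
D_5 = 21702.67291
Terminal value at year 5: TV = D_5×(1+g_2)/(r−g_2) = 22397.15844/0.082 = 273136.07854
P_0 = D_1/(1+r)^1 + D_2/(1+r)^2 + D_3/(1+r)^3 + D_4/(1+r)^4 + D_5/(1+r)^5 + TV/(1+r)^5
    = 9813.52783 + 10456.60461 + 11141.82196 + 11871.94136 + 12649.90520 + 159203.68493 = 215137.48588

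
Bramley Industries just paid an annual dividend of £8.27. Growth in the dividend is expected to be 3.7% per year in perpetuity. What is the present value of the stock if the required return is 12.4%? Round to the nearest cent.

£98.57

D₁ = D₀ × (1 + g) = £8.27 × 1.037 = £8.5760
Growing perpetuity: P = D₁ / (r − g) = £8.5760 / (0.124 − 0.037) = £98.57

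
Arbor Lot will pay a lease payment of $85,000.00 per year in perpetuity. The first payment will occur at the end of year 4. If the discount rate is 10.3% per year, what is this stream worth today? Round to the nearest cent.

Value at end of year 3: C / r = $85,000.00 / 0.103 = $825,242.7184
Discount to today: PV = $825,242.7184 / (1 + 0.103)^3 = $825,242.7184 / 1.341920 = $614,971.75

$614971.75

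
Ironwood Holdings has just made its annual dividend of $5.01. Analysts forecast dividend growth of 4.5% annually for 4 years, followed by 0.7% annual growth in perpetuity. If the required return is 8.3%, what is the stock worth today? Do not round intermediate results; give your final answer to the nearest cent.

$75.89

D_1 = 5.23545
D_2 = 5.47105
D_3 = 5.71724
D_4 = 5.97452
Terminal value at year 4: TV = D_4×(1+g_2)/(r−g_2) = 6.01634/0.076 = 79.16237
P_0 = D_1/(1+r)^1 + D_2/(1+r)^2 + D_3/(1+r)^3 + D_4/(1+r)^4 + TV/(1+r)^4
    = 4.83421 + 4.66459 + 4.50092 + 4.34299 + 57.54465 = 75.88736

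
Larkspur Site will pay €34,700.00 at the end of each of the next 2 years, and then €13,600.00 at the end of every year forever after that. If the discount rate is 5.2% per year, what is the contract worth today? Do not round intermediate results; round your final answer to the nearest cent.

PV of 2-year annuity: €34,700.00 × [1 − (1+0.052)^−2] / 0.052 = 64339.15482
Perpetuity value at year 2: €13,600.00 / 0.052 = 261538.46154
PV of perpetuity: 261538.46154 / (1+0.052)^2 = 236321.96282
Total PV = 64339.15482 + 236321.96282 = 300661.11764

€300661.12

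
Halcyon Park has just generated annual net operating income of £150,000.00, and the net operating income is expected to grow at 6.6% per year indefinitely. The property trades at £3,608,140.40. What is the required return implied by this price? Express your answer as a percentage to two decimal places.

11.03%

D₁ = £150,000.00 × 1.066 = £159,900.0000
P = D₁/(r − g) ⇒ r = D₁/P + g = £159,900.0000/£3,608,140.40 + 0.066 = 0.044316 + 0.066 = 0.110316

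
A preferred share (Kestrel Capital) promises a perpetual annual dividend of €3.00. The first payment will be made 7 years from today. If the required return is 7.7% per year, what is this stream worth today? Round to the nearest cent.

€24.97

Value at end of year 6: C / r = €3.00 / 0.077 = €38.9610
Discount to today: PV = €38.9610 / (1 + 0.077)^6 = €38.9610 / 1.560609 = €24.97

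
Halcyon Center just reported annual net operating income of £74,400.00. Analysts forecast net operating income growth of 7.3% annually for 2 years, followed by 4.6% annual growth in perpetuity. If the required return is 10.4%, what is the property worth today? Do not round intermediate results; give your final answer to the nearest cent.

£1410061.96

D_1 = 79831.20000
D_2 = 85658.87760
Terminal value at year 2: TV = D_2×(1+g_2)/(r−g_2) = 89599.18597/0.058 = 1544813.55120
P_0 = D_1/(1+r)^1 + D_2/(1+r)^2 + TV/(1+r)^2
    = 72310.86957 + 70280.40131 + 1267470.68565 = 1410061.95652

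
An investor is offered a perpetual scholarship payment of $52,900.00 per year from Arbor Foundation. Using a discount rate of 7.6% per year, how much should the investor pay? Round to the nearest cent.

$696052.63

Level perpetuity: PV = C / r = $52,900.00 / 0.076 = $696,052.63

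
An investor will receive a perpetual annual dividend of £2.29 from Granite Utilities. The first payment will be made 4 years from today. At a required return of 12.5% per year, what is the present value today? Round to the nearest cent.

Value at end of year 3: C / r = £2.29 / 0.125 = £18.3200
Discount to today: PV = £18.3200 / (1 + 0.125)^3 = £18.3200 / 1.423828 = £12.87

£12.87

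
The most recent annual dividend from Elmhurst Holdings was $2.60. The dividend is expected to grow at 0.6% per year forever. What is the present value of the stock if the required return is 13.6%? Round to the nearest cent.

$20.12

D₁ = D₀ × (1 + g) = $2.60 × 1.006 = $2.6156
Growing perpetuity: P = D₁ / (r − g) = $2.6156 / (0.136 − 0.006) = $20.12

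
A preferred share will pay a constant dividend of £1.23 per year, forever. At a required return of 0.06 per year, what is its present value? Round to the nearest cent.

Level perpetuity: PV = C / r = £1.23 / 0.06 = £20.50

£20.50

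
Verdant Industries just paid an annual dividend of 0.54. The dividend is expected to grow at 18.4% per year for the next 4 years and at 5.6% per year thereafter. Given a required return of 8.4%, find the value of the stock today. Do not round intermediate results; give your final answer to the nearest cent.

D_1 = 0.63936
D_2 = 0.75700
D_3 = 0.89629
D_4 = 1.06121
Terminal value at year 4: TV = D_4×(1+g_2)/(r−g_2) = 1.12064/0.028 = 40.02271
P_0 = D_1/(1+r)^1 + D_2/(1+r)^2 + D_3/(1+r)^3 + D_4/(1+r)^4 + TV/(1+r)^4
    = 0.58982 + 0.64423 + 0.70366 + 0.76857 + 28.98607 = 31.69234

31.69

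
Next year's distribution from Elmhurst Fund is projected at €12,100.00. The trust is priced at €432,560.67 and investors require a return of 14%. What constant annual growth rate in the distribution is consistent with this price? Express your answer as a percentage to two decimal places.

P = D₁/(r−g) ⇒ g = r − D₁/P = 0.14 − €12,100.00/€432,560.67 = 0.112027

11.20%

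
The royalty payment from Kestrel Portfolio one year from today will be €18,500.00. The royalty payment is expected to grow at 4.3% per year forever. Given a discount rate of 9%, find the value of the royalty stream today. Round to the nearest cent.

Growing perpetuity: P = D₁ / (r − g) = €18,500.0000 / (0.09 − 0.043) = €393,617.02

€393617.02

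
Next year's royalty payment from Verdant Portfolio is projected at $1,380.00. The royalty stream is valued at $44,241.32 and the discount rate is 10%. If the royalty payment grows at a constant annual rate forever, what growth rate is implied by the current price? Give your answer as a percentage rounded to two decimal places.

P = D₁/(r−g) ⇒ g = r − D₁/P = 0.1 − $1,380.00/$44,241.32 = 0.068807

6.88%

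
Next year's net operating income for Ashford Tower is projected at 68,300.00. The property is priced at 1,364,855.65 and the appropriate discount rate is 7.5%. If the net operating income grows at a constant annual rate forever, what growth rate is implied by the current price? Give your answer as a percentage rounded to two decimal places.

2.50%

P = D₁/(r−g) ⇒ g = r − D₁/P = 0.075 − 68,300.00/1,364,855.65 = 0.024958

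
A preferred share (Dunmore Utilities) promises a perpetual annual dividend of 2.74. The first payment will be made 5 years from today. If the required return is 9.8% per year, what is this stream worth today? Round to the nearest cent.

Value at end of year 4: C / r = 2.74 / 0.098 = 27.9592
Discount to today: PV = 27.9592 / (1 + 0.098)^4 = 27.9592 / 1.453481 = 19.24

19.24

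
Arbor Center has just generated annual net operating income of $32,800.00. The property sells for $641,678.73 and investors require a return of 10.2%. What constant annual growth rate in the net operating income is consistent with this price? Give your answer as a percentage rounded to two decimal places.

P = D₀(1+g)/(r−g) ⇒ P(r−g) = D₀(1+g) ⇒ g(P+D₀) = P·r − D₀
g = (P·r − D₀)/(P + D₀) = ($641,678.73×0.102 − $32,800.00) / ($641,678.73 + $32,800.00) = 0.048410

4.84%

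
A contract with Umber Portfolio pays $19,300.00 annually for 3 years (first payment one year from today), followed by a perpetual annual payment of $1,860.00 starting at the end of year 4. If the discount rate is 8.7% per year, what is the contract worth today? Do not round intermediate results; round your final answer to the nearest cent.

PV of 3-year annuity: $19,300.00 × [1 − (1+0.087)^−3] / 0.087 = 49116.37813
Perpetuity value at year 3: $1,860.00 / 0.087 = 21379.31034
PV of perpetuity: 21379.31034 / (1+0.087)^3 = 16645.81484
Total PV = 49116.37813 + 16645.81484 = 65762.19296

$65762.19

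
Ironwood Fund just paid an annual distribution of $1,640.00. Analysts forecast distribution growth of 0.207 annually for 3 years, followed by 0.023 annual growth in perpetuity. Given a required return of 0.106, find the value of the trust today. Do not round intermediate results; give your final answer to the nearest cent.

$32146.83

D_1 = 1979.48000
D_2 = 2389.23236
D_3 = 2883.80346
Terminal value at year 3: TV = D_3×(1+g_2)/(r−g_2) = 2950.13094/0.083 = 35543.74624
P_0 = D_1/(1+r)^1 + D_2/(1+r)^2 + D_3/(1+r)^3 + TV/(1+r)^3
    = 1789.76492 + 1953.20638 + 2131.57333 + 26272.28331 = 32146.82794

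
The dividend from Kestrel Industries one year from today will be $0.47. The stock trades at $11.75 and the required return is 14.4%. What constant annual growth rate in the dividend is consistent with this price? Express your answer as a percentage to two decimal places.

P = D₁/(r−g) ⇒ g = r − D₁/P = 0.144 − $0.47/$11.75 = 0.104000

10.40%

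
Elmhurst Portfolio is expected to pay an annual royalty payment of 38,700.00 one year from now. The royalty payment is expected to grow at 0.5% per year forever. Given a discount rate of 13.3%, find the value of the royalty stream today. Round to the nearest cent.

302343.75

Growing perpetuity: P = D₁ / (r − g) = 38,700.0000 / (0.133 − 0.005) = 302,343.75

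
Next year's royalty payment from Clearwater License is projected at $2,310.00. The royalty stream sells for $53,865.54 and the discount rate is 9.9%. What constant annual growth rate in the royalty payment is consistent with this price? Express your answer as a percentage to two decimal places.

P = D₁/(r−g) ⇒ g = r − D₁/P = 0.099 − $2,310.00/$53,865.54 = 0.056115

5.61%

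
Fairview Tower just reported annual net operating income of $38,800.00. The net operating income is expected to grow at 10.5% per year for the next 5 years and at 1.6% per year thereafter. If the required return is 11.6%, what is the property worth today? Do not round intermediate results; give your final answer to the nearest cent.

D_1 = 42874.00000
D_2 = 47375.77000
D_3 = 52350.22585
D_4 = 57846.99956
D_5 = 63920.93452
Terminal value at year 5: TV = D_5×(1+g_2)/(r−g_2) = 64943.66947/0.1 = 649436.69471
P_0 = D_1/(1+r)^1 + D_2/(1+r)^2 + D_3/(1+r)^3 + D_4/(1+r)^4 + D_5/(1+r)^5 + TV/(1+r)^5
    = 38417.56272 + 38038.89499 + 37663.95965 + 37292.71990 + 36925.13933 + 375159.41557 = 563497.69216

$563497.69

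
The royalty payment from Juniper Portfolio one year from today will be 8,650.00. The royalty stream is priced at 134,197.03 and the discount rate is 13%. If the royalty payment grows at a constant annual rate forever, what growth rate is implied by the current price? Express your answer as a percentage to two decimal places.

6.55%

P = D₁/(r−g) ⇒ g = r − D₁/P = 0.13 − 8,650.00/134,197.03 = 0.065543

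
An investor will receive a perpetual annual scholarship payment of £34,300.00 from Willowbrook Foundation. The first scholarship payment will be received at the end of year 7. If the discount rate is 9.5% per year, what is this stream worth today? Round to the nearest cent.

£209452.62

Value at end of year 6: C / r = £34,300.00 / 0.095 = £361,052.6316
Discount to today: PV = £361,052.6316 / (1 + 0.095)^6 = £361,052.6316 / 1.723791 = £209,452.62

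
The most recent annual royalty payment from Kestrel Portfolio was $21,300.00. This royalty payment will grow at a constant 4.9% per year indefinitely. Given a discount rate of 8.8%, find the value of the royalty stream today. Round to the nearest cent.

D₁ = D₀ × (1 + g) = $21,300.00 × 1.049 = $22,343.7000
Growing perpetuity: P = D₁ / (r − g) = $22,343.7000 / (0.088 − 0.049) = $572,915.38

$572915.38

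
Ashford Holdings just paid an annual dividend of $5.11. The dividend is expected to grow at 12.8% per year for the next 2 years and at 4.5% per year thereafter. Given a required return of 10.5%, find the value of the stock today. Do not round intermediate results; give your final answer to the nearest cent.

D_1 = 5.76408
D_2 = 6.50188
Terminal value at year 2: TV = D_2×(1+g_2)/(r−g_2) = 6.79447/0.06 = 113.24112
P_0 = D_1/(1+r)^1 + D_2/(1+r)^2 + TV/(1+r)^2
    = 5.21636 + 5.32494 + 92.74267 = 103.28397

$103.28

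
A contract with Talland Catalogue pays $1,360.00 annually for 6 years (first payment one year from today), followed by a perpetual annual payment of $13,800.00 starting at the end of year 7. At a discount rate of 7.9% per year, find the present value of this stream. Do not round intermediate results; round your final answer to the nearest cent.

$117000.04

PV of 6-year annuity: $1,360.00 × [1 − (1+0.079)^−6] / 0.079 = 6306.23491
Perpetuity value at year 6: $13,800.00 / 0.079 = 174683.54430
PV of perpetuity: 174683.54430 / (1+0.079)^6 = 110693.80776
Total PV = 6306.23491 + 110693.80776 = 117000.04267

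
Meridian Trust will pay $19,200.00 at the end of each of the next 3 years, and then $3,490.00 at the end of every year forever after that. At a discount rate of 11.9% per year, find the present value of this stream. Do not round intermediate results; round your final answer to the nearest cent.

$67125.44

PV of 3-year annuity: $19,200.00 × [1 − (1+0.119)^−3] / 0.119 = 46194.52047
Perpetuity value at year 3: $3,490.00 / 0.119 = 29327.73109
PV of perpetuity: 29327.73109 / (1+0.119)^3 = 20930.91461
Total PV = 46194.52047 + 20930.91461 = 67125.43508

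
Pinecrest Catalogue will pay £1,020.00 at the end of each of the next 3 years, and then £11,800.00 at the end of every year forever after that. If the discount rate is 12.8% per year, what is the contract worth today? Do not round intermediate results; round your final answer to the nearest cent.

PV of 3-year annuity: £1,020.00 × [1 − (1+0.128)^−3] / 0.128 = 2416.57811
Perpetuity value at year 3: £11,800.00 / 0.128 = 92187.50000
PV of perpetuity: 92187.50000 / (1+0.128)^3 = 64231.00816
Total PV = 2416.57811 + 64231.00816 = 66647.58627

£66647.59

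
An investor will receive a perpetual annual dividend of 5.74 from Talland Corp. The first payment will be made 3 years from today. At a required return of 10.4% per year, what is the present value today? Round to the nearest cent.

Value at end of year 2: C / r = 5.74 / 0.104 = 55.1923
Discount to today: PV = 55.1923 / (1 + 0.104)^2 = 55.1923 / 1.218816 = 45.28

45.28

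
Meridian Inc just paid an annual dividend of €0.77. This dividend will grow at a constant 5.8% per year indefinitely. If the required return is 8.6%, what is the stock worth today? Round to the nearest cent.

D₁ = D₀ × (1 + g) = €0.77 × 1.058 = €0.8147
Growing perpetuity: P = D₁ / (r − g) = €0.8147 / (0.086 − 0.058) = €29.10

€29.10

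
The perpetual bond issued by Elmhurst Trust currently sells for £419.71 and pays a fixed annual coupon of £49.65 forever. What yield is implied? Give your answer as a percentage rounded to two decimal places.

P = C/r ⇒ r = C/P = £49.65/£419.71 = 0.118296

11.83%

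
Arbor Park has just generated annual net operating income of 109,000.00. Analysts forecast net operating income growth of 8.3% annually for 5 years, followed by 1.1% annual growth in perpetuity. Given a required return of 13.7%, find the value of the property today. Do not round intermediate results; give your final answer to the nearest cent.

1157814.09

D_1 = 118047.00000
D_2 = 127844.90100
D_3 = 138456.02778
D_4 = 149947.87809
D_5 = 162393.55197
Terminal value at year 5: TV = D_5×(1+g_2)/(r−g_2) = 164179.88104/0.126 = 1303014.92891
P_0 = D_1/(1+r)^1 + D_2/(1+r)^2 + D_3/(1+r)^3 + D_4/(1+r)^4 + D_5/(1+r)^5 + TV/(1+r)^5
    = 103823.21900 + 98892.30094 + 94195.56897 + 89721.90079 + 85460.70234 + 685720.39731 = 1157814.08936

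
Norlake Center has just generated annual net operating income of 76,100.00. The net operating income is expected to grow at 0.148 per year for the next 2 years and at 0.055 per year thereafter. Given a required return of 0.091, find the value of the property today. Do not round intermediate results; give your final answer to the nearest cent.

2633607.17

D_1 = 87362.80000
D_2 = 100292.49440
Terminal value at year 2: TV = D_2×(1+g_2)/(r−g_2) = 105808.58159/0.036 = 2939127.26644
P_0 = D_1/(1+r)^1 + D_2/(1+r)^2 + TV/(1+r)^2
    = 80075.89368 + 84259.51049 + 2469271.76561 = 2633607.16977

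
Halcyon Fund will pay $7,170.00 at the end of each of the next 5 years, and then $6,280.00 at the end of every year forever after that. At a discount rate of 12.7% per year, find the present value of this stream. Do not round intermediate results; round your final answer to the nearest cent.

PV of 5-year annuity: $7,170.00 × [1 − (1+0.127)^−5] / 0.127 = 25404.24411
Perpetuity value at year 5: $6,280.00 / 0.127 = 49448.81890
PV of perpetuity: 49448.81890 / (1+0.127)^5 = 27197.96074
Total PV = 25404.24411 + 27197.96074 = 52602.20485

$52602.20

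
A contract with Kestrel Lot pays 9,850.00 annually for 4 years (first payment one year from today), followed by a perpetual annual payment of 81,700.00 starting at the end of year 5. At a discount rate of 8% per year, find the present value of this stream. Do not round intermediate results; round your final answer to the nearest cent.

783273.69

PV of 4-year annuity: 9,850.00 × [1 − (1+0.08)^−4] / 0.08 = 32624.44937
Perpetuity value at year 4: 81,700.00 / 0.08 = 1021250.00000
PV of perpetuity: 1021250.00000 / (1+0.08)^4 = 750649.23717
Total PV = 32624.44937 + 750649.23717 = 783273.68654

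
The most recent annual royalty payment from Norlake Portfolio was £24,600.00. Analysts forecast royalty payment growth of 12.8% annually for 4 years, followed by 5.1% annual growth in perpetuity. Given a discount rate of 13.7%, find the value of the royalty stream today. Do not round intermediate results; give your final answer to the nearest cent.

D_1 = 27748.80000
D_2 = 31300.64640
D_3 = 35307.12914
D_4 = 39826.44167
Terminal value at year 4: TV = D_4×(1+g_2)/(r−g_2) = 41857.59019/0.086 = 486716.16505
P_0 = D_1/(1+r)^1 + D_2/(1+r)^2 + D_3/(1+r)^3 + D_4/(1+r)^4 + TV/(1+r)^4
    = 24405.27704 + 24212.09543 + 24020.44296 + 23830.30753 + 291228.52574 = 387696.64871

£387696.65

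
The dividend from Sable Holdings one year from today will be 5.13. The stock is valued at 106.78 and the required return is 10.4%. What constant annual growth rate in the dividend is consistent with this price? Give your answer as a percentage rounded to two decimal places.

P = D₁/(r−g) ⇒ g = r − D₁/P = 0.104 − 5.13/106.78 = 0.055957

5.60%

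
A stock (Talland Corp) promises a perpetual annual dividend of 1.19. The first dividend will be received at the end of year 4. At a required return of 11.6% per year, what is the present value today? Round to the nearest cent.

7.38

Value at end of year 3: C / r = 1.19 / 0.116 = 10.2586
Discount to today: PV = 10.2586 / (1 + 0.116)^3 = 10.2586 / 1.389929 = 7.38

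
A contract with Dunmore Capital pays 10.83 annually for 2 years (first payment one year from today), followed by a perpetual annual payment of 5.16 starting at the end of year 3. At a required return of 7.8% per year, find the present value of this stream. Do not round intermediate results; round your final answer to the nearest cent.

PV of 2-year annuity: 10.83 × [1 − (1+0.078)^−2] / 0.078 = 19.36585
Perpetuity value at year 2: 5.16 / 0.078 = 66.15385
PV of perpetuity: 66.15385 / (1+0.078)^2 = 56.92691
Total PV = 19.36585 + 56.92691 = 76.29275

76.29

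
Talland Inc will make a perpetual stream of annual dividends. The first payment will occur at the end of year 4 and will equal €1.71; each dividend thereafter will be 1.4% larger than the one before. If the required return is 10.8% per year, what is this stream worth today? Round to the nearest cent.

Value at end of year 3: C₁ / (r − g) = €1.71 / (0.108 − 0.014) = €18.1915
Discount to today: PV = €18.1915 / (1 + 0.108)^3 = €18.1915 / 1.360252 = €13.37

€13.37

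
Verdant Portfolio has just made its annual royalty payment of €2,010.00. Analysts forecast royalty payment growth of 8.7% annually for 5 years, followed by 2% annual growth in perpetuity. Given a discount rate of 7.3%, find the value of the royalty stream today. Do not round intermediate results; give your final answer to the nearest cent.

€51723.62

D_1 = 2184.87000
D_2 = 2374.95369
D_3 = 2581.57466
D_4 = 2806.17166
D_5 = 3050.30859
Terminal value at year 5: TV = D_5×(1+g_2)/(r−g_2) = 3111.31476/0.053 = 58704.05212
P_0 = D_1/(1+r)^1 + D_2/(1+r)^2 + D_3/(1+r)^3 + D_4/(1+r)^4 + D_5/(1+r)^5 + TV/(1+r)^5
    = 2036.22554 + 2062.79325 + 2089.70761 + 2116.97313 + 2144.59440 + 41273.32623 = 51723.62015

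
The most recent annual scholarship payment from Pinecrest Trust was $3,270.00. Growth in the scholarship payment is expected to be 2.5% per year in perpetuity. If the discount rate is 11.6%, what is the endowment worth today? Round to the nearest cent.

$36832.42

D₁ = D₀ × (1 + g) = $3,270.00 × 1.025 = $3,351.7500
Growing perpetuity: P = D₁ / (r − g) = $3,351.7500 / (0.116 − 0.025) = $36,832.42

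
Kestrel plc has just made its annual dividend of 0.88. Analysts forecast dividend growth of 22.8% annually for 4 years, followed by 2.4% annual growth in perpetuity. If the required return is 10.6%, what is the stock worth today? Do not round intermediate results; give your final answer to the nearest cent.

D_1 = 1.08064
D_2 = 1.32703
D_3 = 1.62959
D_4 = 2.00113
Terminal value at year 4: TV = D_4×(1+g_2)/(r−g_2) = 2.04916/0.082 = 24.98977
P_0 = D_1/(1+r)^1 + D_2/(1+r)^2 + D_3/(1+r)^3 + D_4/(1+r)^4 + TV/(1+r)^4
    = 0.97707 + 1.08485 + 1.20452 + 1.33738 + 16.70097 = 21.30479

21.30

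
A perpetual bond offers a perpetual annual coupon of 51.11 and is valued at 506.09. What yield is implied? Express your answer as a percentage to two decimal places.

P = C/r ⇒ r = C/P = 51.11/506.09 = 0.100990

10.10%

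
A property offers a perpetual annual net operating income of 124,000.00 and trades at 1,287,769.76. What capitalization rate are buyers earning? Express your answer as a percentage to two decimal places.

9.63%

P = C/r ⇒ r = C/P = 124,000.00/1,287,769.76 = 0.096291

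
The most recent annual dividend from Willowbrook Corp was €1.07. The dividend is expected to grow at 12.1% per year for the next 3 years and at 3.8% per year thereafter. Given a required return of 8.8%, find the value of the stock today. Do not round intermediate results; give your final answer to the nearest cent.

D_1 = 1.19947
D_2 = 1.34461
D_3 = 1.50730
Terminal value at year 3: TV = D_3×(1+g_2)/(r−g_2) = 1.56458/0.05 = 31.29161
P_0 = D_1/(1+r)^1 + D_2/(1+r)^2 + D_3/(1+r)^3 + TV/(1+r)^3
    = 1.10245 + 1.13589 + 1.17035 + 24.29636 = 27.70506

€27.71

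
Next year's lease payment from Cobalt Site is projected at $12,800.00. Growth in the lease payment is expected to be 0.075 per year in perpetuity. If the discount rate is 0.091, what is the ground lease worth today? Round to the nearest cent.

Growing perpetuity: P = D₁ / (r − g) = $12,800.0000 / (0.091 − 0.075) = $800,000.00

$800000.00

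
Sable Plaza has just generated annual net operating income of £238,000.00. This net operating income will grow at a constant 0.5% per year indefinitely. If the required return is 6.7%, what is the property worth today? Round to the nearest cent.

D₁ = D₀ × (1 + g) = £238,000.00 × 1.005 = £239,190.0000
Growing perpetuity: P = D₁ / (r − g) = £239,190.0000 / (0.067 − 0.005) = £3,857,903.23

£3857903.23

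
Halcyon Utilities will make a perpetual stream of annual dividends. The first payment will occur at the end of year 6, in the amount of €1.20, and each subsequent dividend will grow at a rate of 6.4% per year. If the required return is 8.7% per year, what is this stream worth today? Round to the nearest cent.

Value at end of year 5: C₁ / (r − g) = €1.20 / (0.087 − 0.064) = €52.1739
Discount to today: PV = €52.1739 / (1 + 0.087)^5 = €52.1739 / 1.517566 = €34.38

€34.38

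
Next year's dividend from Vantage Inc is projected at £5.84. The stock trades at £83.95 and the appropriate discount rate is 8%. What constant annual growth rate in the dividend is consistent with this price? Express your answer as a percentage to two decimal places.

P = D₁/(r−g) ⇒ g = r − D₁/P = 0.08 − £5.84/£83.95 = 0.010435

1.04%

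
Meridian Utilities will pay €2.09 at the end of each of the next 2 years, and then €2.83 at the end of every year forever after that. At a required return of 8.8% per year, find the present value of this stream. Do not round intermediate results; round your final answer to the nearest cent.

€30.85

PV of 2-year annuity: €2.09 × [1 − (1+0.088)^−2] / 0.088 = 3.68654
Perpetuity value at year 2: €2.83 / 0.088 = 32.15909
PV of perpetuity: 32.15909 / (1+0.088)^2 = 27.16727
Total PV = 3.68654 + 27.16727 = 30.85381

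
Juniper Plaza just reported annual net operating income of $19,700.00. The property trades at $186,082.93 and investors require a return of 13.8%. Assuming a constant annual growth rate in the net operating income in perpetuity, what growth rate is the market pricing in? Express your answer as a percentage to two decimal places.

2.91%

P = D₀(1+g)/(r−g) ⇒ P(r−g) = D₀(1+g) ⇒ g(P+D₀) = P·r − D₀
g = (P·r − D₀)/(P + D₀) = ($186,082.93×0.138 − $19,700.00) / ($186,082.93 + $19,700.00) = 0.029057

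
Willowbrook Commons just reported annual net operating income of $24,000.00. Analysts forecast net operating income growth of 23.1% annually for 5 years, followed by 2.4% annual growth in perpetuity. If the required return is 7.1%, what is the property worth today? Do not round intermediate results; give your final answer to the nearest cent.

$1234721.65

D_1 = 29544.00000
D_2 = 36368.66400
D_3 = 44769.82538
D_4 = 55111.65505
D_5 = 67842.44736
Terminal value at year 5: TV = D_5×(1+g_2)/(r−g_2) = 69470.66610/0.047 = 1478099.27873
P_0 = D_1/(1+r)^1 + D_2/(1+r)^2 + D_3/(1+r)^3 + D_4/(1+r)^4 + D_5/(1+r)^5 + TV/(1+r)^5
    = 27585.43417 + 31706.50744 + 36443.24058 + 41887.60892 + 48145.32827 + 1048953.53508 = 1234721.65445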